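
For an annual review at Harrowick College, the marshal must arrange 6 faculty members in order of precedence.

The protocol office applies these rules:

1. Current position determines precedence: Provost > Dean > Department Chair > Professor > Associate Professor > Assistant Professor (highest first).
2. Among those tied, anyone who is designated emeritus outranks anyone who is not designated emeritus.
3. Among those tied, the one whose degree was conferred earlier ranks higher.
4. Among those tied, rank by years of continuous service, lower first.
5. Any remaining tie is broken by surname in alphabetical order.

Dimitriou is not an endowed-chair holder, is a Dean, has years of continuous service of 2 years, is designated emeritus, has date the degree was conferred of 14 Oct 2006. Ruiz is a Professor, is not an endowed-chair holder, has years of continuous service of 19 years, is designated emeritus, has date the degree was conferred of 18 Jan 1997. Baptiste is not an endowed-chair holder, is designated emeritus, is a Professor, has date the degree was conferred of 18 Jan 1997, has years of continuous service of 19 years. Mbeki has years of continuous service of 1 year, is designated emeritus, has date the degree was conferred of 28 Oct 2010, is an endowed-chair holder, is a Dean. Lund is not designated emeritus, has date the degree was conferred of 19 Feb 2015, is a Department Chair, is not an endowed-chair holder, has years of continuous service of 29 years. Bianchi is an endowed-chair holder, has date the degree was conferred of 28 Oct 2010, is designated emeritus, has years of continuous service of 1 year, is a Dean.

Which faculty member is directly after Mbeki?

Lund

By current position: Dimitriou, Bianchi and Mbeki (Dean); then Lund (Department Chair); then Baptiste and Ruiz (Professor).
Dimitriou, Bianchi and Mbeki are each designated emeritus, so the next rule applies.
Among Dimitriou, Bianchi and Mbeki, by date the degree was conferred (earlier first): Dimitriou (14 Oct 2006) before Bianchi and Mbeki (28 Oct 2010).
Bianchi and Mbeki both have years of continuous service 1 year, so the next rule applies.
Among Bianchi and Mbeki, alphabetically by surname: Bianchi before Mbeki.
Baptiste and Ruiz are each designated emeritus, so the next rule applies.
Baptiste and Ruiz both have date the degree was conferred 18 Jan 1997, so the next rule applies.
Baptiste and Ruiz both have years of continuous service 19 years, so the next rule applies.
Among Baptiste and Ruiz, alphabetically by surname: Baptiste before Ruiz.
Order: Dimitriou, Bianchi, Mbeki, Lund, Baptiste, Ruiz.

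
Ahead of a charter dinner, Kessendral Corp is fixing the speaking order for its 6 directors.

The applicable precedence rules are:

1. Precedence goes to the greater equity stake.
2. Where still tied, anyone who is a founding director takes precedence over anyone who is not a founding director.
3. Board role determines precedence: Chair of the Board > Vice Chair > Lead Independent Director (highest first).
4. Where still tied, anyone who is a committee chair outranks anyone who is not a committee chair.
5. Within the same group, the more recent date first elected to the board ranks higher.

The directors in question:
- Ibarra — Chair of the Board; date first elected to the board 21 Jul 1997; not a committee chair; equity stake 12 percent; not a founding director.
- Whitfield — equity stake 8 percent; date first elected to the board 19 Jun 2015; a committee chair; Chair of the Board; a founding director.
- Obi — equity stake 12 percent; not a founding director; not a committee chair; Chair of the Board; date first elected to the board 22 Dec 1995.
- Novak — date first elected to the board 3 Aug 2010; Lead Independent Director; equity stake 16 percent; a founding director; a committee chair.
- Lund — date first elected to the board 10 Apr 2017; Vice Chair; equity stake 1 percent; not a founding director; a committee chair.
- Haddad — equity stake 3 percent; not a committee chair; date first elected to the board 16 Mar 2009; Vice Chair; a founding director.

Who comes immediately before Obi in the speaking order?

By equity stake (higher first): Novak (16 percent); then Ibarra and Obi (both 12 percent); then Whitfield (8 percent); then Haddad (3 percent); then Lund (1 percent).
Ibarra and Obi are each not a founding director, so the next rule applies.
Ibarra and Obi are each Chair of the Board, so the next rule applies.
Ibarra and Obi are each not a committee chair, so the next rule applies.
Among Ibarra and Obi, by date first elected to the board (later first): Ibarra (21 Jul 1997) before Obi (22 Dec 1995).
Order: Novak, Ibarra, Obi, Whitfield, Haddad, Lund.

Ibarra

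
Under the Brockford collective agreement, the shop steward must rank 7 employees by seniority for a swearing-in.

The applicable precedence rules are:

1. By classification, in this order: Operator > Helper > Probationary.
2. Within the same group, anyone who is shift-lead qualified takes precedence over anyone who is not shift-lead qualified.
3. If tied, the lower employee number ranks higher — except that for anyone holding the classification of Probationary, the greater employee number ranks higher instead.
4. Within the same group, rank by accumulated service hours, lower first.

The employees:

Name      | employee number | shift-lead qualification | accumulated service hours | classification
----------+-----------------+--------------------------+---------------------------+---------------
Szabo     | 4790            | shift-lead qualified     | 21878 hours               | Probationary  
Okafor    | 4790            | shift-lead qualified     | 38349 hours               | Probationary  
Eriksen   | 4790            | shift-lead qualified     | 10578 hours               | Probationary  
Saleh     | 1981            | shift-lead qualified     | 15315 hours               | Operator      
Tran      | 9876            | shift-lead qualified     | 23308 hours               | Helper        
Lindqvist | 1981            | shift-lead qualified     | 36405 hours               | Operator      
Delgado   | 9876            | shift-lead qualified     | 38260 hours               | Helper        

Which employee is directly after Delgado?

Eriksen

By classification: Saleh and Lindqvist (Operator); then Tran and Delgado (Helper); then Eriksen, Szabo and Okafor (Probationary).
Saleh and Lindqvist are each shift-lead qualified, so the next rule applies.
Saleh and Lindqvist both have employee number 1981, so the next rule applies.
Among Saleh and Lindqvist, by accumulated service hours (lower first): Saleh (15315 hours) before Lindqvist (36405 hours).
Tran and Delgado are each shift-lead qualified, so the next rule applies.
Tran and Delgado both have employee number 9876, so the next rule applies.
Among Tran and Delgado, by accumulated service hours (lower first): Tran (23308 hours) before Delgado (38260 hours).
Eriksen, Szabo and Okafor are each shift-lead qualified, so the next rule applies.
Eriksen, Szabo and Okafor all have employee number 4790, so the next rule applies.
Among Eriksen, Szabo and Okafor, by accumulated service hours (lower first): Eriksen (10578 hours) before Szabo (21878 hours) before Okafor (38349 hours).
Order: Saleh, Lindqvist, Tran, Delgado, Eriksen, Szabo, Okafor.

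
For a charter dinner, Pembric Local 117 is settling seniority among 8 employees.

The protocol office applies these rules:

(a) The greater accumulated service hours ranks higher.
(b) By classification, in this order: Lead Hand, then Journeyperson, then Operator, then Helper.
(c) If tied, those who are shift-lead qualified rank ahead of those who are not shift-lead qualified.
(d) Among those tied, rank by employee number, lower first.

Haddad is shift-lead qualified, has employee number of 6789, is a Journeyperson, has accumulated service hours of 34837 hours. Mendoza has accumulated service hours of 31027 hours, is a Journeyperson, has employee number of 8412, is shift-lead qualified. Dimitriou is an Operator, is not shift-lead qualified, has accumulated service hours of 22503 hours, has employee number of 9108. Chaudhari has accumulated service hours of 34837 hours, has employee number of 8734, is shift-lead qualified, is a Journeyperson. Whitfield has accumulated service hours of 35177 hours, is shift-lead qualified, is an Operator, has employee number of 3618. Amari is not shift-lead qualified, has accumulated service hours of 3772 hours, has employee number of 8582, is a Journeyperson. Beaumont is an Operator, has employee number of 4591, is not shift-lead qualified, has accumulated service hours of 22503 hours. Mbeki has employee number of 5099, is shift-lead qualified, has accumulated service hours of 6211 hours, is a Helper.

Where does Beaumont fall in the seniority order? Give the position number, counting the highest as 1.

By accumulated service hours (higher first): Whitfield (35177 hours); then Haddad and Chaudhari (both 34837 hours); then Mendoza (31027 hours); then Beaumont and Dimitriou (both 22503 hours); then Mbeki (6211 hours); then Amari (3772 hours).
Haddad and Chaudhari are each Journeyperson, so the next rule applies.
Haddad and Chaudhari are each shift-lead qualified, so the next rule applies.
Among Haddad and Chaudhari, by employee number (lower first): Haddad (6789) before Chaudhari (8734).
Beaumont and Dimitriou are each Operator, so the next rule applies.
Beaumont and Dimitriou are each not shift-lead qualified, so the next rule applies.
Among Beaumont and Dimitriou, by employee number (lower first): Beaumont (4591) before Dimitriou (9108).
Order: Whitfield, Haddad, Chaudhari, Mendoza, Beaumont, Dimitriou, Mbeki, Amari. So position 5.

5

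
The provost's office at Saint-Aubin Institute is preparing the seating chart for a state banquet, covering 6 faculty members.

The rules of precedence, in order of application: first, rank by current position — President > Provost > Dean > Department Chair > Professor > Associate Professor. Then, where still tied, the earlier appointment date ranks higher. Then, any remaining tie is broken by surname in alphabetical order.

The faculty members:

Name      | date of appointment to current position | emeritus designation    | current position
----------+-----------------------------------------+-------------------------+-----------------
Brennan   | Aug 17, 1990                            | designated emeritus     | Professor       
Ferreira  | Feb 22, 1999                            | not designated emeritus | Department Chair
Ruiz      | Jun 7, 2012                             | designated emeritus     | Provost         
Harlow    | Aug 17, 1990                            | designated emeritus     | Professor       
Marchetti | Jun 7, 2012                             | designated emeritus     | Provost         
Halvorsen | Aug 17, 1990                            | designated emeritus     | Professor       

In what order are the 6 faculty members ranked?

By current position: Marchetti and Ruiz (Provost); then Ferreira (Department Chair); then Brennan, Halvorsen and Harlow (Professor).
Marchetti and Ruiz both have date of appointment to current position Jun 7, 2012, so the next rule applies.
Among Marchetti and Ruiz, alphabetically by surname: Marchetti before Ruiz.
Brennan, Halvorsen and Harlow all have date of appointment to current position Aug 17, 1990, so the next rule applies.
Among Brennan, Halvorsen and Harlow, alphabetically by surname: Brennan before Halvorsen before Harlow.
Full order: Marchetti, Ruiz, Ferreira, Brennan, Halvorsen, Harlow.

Marchetti, Ruiz, Ferreira, Brennan, Halvorsen, Harlow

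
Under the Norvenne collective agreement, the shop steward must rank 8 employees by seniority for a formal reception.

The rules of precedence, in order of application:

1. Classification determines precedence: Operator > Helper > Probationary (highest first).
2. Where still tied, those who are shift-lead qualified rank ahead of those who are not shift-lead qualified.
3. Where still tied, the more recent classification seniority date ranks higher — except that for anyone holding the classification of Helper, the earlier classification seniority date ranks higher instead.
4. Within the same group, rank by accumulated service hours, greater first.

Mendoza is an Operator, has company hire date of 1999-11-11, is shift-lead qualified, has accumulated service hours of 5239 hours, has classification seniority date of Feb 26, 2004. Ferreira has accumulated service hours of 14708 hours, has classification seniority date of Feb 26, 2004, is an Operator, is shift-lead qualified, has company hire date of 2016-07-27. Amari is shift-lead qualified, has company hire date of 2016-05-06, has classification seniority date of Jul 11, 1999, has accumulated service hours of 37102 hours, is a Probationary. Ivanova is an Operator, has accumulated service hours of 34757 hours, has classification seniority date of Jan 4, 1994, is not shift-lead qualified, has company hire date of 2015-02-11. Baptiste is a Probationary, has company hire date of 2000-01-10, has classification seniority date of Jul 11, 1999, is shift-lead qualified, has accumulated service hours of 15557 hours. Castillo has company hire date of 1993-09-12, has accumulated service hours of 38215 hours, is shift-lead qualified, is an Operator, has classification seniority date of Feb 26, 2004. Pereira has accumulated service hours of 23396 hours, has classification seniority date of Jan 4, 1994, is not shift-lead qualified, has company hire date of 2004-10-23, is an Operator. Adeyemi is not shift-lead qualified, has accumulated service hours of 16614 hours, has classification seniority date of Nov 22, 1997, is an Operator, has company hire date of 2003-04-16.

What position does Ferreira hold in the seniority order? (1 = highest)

By classification: Castillo, Ferreira, Mendoza, Adeyemi, Ivanova and Pereira (Operator); then Amari and Baptiste (Probationary).
Among Castillo, Ferreira, Mendoza, Adeyemi, Ivanova and Pereira, shift-lead qualified before not shift-lead qualified: Castillo, Ferreira and Mendoza (shift-lead qualified) before Adeyemi, Ivanova and Pereira (not shift-lead qualified).
Castillo, Ferreira and Mendoza all have classification seniority date Feb 26, 2004, so the next rule applies.
Among Castillo, Ferreira and Mendoza, by accumulated service hours (higher first): Castillo (38215 hours) before Ferreira (14708 hours) before Mendoza (5239 hours).
Among Adeyemi, Ivanova and Pereira, by classification seniority date (later first): Adeyemi (Nov 22, 1997) before Ivanova and Pereira (Jan 4, 1994).
Among Ivanova and Pereira, by accumulated service hours (higher first): Ivanova (34757 hours) before Pereira (23396 hours).
Amari and Baptiste are each shift-lead qualified, so the next rule applies.
Amari and Baptiste both have classification seniority date Jul 11, 1999, so the next rule applies.
Among Amari and Baptiste, by accumulated service hours (higher first): Amari (37102 hours) before Baptiste (15557 hours).
Order: Castillo, Ferreira, Mendoza, Adeyemi, Ivanova, Pereira, Amari, Baptiste. So position 2.

2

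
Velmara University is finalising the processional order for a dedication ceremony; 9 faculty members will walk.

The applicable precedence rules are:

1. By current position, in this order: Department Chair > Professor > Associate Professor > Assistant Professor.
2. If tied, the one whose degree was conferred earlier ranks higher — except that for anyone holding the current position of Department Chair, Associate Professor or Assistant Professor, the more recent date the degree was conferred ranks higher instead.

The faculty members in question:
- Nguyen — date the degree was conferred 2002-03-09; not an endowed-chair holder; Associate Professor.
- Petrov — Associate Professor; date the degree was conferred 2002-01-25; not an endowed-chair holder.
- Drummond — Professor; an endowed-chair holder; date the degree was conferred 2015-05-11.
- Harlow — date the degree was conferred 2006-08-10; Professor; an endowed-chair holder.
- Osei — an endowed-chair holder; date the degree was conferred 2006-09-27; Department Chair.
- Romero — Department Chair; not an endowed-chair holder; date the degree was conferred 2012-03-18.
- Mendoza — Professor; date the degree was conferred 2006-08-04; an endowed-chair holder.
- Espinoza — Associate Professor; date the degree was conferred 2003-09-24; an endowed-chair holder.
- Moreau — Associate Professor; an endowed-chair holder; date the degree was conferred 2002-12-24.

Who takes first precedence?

By current position: Romero and Osei (Department Chair); then Mendoza, Harlow and Drummond (Professor); then Espinoza, Moreau, Nguyen and Petrov (Associate Professor).
Among Romero and Osei, by date the degree was conferred (later first) (reversed rule for this group): Romero (2012-03-18) before Osei (2006-09-27).
Among Mendoza, Harlow and Drummond, by date the degree was conferred (earlier first): Mendoza (2006-08-04) before Harlow (2006-08-10) before Drummond (2015-05-11).
Among Espinoza, Moreau, Nguyen and Petrov, by date the degree was conferred (later first) (reversed rule for this group): Espinoza (2003-09-24) before Moreau (2002-12-24) before Nguyen (2002-03-09) before Petrov (2002-01-25).
Order: Romero, Osei, Mendoza, Harlow, Drummond, Espinoza, Moreau, Nguyen, Petrov.

Romero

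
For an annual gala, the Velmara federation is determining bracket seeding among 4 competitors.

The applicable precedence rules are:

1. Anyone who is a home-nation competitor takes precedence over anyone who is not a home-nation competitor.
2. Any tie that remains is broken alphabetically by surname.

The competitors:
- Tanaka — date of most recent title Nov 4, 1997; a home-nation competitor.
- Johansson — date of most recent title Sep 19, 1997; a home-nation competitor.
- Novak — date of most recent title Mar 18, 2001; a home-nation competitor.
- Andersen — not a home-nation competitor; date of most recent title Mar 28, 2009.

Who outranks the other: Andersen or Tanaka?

Tanaka

By the first rule: Johansson, Novak and Tanaka (each a home-nation competitor); then Andersen (not a home-nation competitor).
Among Johansson, Novak and Tanaka, alphabetically by surname: Johansson before Novak before Tanaka.
So Tanaka takes precedence.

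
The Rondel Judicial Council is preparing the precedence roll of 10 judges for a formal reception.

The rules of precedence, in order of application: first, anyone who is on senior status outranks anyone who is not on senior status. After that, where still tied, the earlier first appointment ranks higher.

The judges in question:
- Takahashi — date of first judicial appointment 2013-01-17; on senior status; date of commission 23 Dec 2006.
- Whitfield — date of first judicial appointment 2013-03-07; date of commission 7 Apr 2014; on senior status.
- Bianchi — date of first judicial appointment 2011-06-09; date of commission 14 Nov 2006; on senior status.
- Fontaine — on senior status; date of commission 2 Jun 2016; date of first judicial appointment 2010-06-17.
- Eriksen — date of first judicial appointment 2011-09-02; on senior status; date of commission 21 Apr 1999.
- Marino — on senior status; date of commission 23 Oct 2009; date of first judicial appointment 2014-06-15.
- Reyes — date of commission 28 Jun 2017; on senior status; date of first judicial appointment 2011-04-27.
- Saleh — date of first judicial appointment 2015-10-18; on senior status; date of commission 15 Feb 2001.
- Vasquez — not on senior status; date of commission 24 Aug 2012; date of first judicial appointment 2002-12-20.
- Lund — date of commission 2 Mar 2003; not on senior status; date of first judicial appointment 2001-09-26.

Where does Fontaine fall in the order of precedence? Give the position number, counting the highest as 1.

1

By the first rule: Fontaine, Reyes, Bianchi, Eriksen, Takahashi, Whitfield, Marino and Saleh (each on senior status); then Lund and Vasquez (both not on senior status).
Among Fontaine, Reyes, Bianchi, Eriksen, Takahashi, Whitfield, Marino and Saleh, by date of first judicial appointment (earlier first): Fontaine (2010-06-17) before Reyes (2011-04-27) before Bianchi (2011-06-09) before Eriksen (2011-09-02) before Takahashi (2013-01-17) before Whitfield (2013-03-07) before Marino (2014-06-15) before Saleh (2015-10-18).
Among Lund and Vasquez, by date of first judicial appointment (earlier first): Lund (2001-09-26) before Vasquez (2002-12-20).
Order: Fontaine, Reyes, Bianchi, Eriksen, Takahashi, Whitfield, Marino, Saleh, Lund, Vasquez. So position 1.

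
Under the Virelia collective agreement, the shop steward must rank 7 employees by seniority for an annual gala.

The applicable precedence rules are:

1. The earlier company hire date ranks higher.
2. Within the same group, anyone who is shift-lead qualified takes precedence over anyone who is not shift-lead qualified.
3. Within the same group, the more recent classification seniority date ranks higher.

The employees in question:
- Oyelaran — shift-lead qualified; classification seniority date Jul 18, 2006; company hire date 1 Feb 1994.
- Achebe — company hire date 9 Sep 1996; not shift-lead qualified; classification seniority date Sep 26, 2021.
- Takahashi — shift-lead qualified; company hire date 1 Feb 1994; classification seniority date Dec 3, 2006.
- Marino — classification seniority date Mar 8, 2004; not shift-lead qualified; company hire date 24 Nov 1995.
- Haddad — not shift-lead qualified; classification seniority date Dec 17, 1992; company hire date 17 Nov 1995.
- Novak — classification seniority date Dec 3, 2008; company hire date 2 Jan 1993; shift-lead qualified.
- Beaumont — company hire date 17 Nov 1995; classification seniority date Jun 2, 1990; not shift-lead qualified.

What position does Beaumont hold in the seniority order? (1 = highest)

By company hire date (earlier first): Novak (2 Jan 1993); then Takahashi and Oyelaran (both 1 Feb 1994); then Haddad and Beaumont (both 17 Nov 1995); then Marino (24 Nov 1995); then Achebe (9 Sep 1996).
Takahashi and Oyelaran are each shift-lead qualified, so the next rule applies.
Among Takahashi and Oyelaran, by classification seniority date (later first): Takahashi (Dec 3, 2006) before Oyelaran (Jul 18, 2006).
Haddad and Beaumont are each not shift-lead qualified, so the next rule applies.
Among Haddad and Beaumont, by classification seniority date (later first): Haddad (Dec 17, 1992) before Beaumont (Jun 2, 1990).
Order: Novak, Takahashi, Oyelaran, Haddad, Beaumont, Marino, Achebe. So position 5.

5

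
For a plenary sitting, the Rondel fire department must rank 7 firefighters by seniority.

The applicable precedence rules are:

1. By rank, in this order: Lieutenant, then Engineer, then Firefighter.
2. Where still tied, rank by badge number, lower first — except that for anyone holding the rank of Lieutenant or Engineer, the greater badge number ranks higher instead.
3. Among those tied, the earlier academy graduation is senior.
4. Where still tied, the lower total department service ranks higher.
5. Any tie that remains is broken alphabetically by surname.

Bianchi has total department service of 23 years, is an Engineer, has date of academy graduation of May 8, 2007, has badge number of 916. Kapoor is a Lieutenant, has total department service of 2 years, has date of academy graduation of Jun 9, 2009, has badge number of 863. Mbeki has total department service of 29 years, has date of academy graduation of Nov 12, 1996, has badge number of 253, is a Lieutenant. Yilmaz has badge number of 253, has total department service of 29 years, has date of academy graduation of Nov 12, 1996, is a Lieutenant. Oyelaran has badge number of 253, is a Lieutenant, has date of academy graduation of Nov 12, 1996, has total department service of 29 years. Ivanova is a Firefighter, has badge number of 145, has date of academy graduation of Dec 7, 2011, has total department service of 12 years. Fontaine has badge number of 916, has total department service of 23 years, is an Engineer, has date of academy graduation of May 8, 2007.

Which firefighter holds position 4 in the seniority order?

Yilmaz

By rank: Kapoor, Mbeki, Oyelaran and Yilmaz (Lieutenant); then Bianchi and Fontaine (Engineer); then Ivanova (Firefighter).
Among Kapoor, Mbeki, Oyelaran and Yilmaz, by badge number (higher first) (reversed rule for this group): Kapoor (863) before Mbeki, Oyelaran and Yilmaz (253).
Mbeki, Oyelaran and Yilmaz all have date of academy graduation Nov 12, 1996, so the next rule applies.
Mbeki, Oyelaran and Yilmaz all have total department service 29 years, so the next rule applies.
Among Mbeki, Oyelaran and Yilmaz, alphabetically by surname: Mbeki before Oyelaran before Yilmaz.
Bianchi and Fontaine both have badge number 916, so the next rule applies.
Bianchi and Fontaine both have date of academy graduation May 8, 2007, so the next rule applies.
Bianchi and Fontaine both have total department service 23 years, so the next rule applies.
Among Bianchi and Fontaine, alphabetically by surname: Bianchi before Fontaine.
Order: Kapoor, Mbeki, Oyelaran, Yilmaz, Bianchi, Fontaine, Ivanova.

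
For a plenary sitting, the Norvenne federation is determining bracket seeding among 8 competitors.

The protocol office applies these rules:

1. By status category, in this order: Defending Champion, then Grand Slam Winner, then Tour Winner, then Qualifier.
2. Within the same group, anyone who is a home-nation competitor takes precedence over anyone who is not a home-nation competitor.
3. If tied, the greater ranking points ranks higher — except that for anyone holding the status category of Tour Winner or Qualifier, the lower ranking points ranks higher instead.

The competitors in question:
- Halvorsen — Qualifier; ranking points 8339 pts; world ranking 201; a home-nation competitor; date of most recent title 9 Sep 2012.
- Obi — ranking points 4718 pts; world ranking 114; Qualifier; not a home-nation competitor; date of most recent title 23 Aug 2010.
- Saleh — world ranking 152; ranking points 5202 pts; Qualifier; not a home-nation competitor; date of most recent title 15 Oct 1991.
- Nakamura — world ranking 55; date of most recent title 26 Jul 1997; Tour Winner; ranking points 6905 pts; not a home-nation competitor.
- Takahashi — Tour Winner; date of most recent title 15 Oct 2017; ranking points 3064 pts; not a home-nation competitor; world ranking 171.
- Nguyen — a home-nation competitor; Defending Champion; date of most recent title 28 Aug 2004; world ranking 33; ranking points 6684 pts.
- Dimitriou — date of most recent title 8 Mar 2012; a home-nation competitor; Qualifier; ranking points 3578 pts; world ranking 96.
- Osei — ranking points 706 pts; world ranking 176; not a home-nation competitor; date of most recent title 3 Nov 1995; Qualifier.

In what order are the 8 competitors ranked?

By status category: Nguyen (Defending Champion); then Takahashi and Nakamura (Tour Winner); then Dimitriou, Halvorsen, Osei, Obi and Saleh (Qualifier).
Takahashi and Nakamura are each not a home-nation competitor, so the next rule applies.
Among Takahashi and Nakamura, by ranking points (lower first) (reversed rule for this group): Takahashi (3064 pts) before Nakamura (6905 pts).
Among Dimitriou, Halvorsen, Osei, Obi and Saleh, a home-nation competitor before not a home-nation competitor: Dimitriou and Halvorsen (a home-nation competitor) before Osei, Obi and Saleh (not a home-nation competitor).
Among Dimitriou and Halvorsen, by ranking points (lower first) (reversed rule for this group): Dimitriou (3578 pts) before Halvorsen (8339 pts).
Among Osei, Obi and Saleh, by ranking points (lower first) (reversed rule for this group): Osei (706 pts) before Obi (4718 pts) before Saleh (5202 pts).
Full order: Nguyen, Takahashi, Nakamura, Dimitriou, Halvorsen, Osei, Obi, Saleh.

Nguyen, Takahashi, Nakamura, Dimitriou, Halvorsen, Osei, Obi, Saleh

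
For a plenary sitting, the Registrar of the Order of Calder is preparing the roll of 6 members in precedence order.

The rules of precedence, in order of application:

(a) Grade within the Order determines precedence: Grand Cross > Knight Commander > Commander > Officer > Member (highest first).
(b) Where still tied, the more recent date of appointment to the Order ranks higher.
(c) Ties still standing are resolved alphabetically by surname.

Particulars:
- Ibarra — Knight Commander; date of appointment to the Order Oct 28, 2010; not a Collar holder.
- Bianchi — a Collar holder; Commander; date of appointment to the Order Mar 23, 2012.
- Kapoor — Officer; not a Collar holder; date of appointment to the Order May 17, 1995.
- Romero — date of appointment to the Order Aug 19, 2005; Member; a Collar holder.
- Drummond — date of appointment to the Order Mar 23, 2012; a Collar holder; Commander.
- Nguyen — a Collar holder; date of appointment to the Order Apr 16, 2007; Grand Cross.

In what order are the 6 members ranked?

By grade within the Order: Nguyen (Grand Cross); then Ibarra (Knight Commander); then Bianchi and Drummond (Commander); then Kapoor (Officer); then Romero (Member).
Bianchi and Drummond both have date of appointment to the Order Mar 23, 2012, so the next rule applies.
Among Bianchi and Drummond, alphabetically by surname: Bianchi before Drummond.
Full order: Nguyen, Ibarra, Bianchi, Drummond, Kapoor, Romero.

Nguyen, Ibarra, Bianchi, Drummond, Kapoor, Romero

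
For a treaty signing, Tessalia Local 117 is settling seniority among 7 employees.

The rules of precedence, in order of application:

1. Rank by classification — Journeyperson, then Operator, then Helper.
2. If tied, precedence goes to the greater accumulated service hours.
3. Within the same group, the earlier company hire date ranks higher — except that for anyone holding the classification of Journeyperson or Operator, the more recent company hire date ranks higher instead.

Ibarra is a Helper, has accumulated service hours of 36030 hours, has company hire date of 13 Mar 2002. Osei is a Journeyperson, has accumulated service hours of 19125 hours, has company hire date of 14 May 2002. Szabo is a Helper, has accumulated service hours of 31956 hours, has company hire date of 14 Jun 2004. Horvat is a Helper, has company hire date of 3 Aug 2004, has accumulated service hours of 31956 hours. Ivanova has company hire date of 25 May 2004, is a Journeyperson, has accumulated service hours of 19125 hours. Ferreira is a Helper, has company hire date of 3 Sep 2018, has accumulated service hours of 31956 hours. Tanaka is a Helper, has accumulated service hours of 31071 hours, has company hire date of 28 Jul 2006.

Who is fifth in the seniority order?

By classification: Ivanova and Osei (Journeyperson); then Ibarra, Szabo, Horvat, Ferreira and Tanaka (Helper).
Ivanova and Osei both have accumulated service hours 19125 hours, so the next rule applies.
Among Ivanova and Osei, by company hire date (later first) (reversed rule for this group): Ivanova (25 May 2004) before Osei (14 May 2002).
Among Ibarra, Szabo, Horvat, Ferreira and Tanaka, by accumulated service hours (higher first): Ibarra (36030 hours) before Szabo, Horvat and Ferreira (31956 hours) before Tanaka (31071 hours).
Among Szabo, Horvat and Ferreira, by company hire date (earlier first): Szabo (14 Jun 2004) before Horvat (3 Aug 2004) before Ferreira (3 Sep 2018).
Order: Ivanova, Osei, Ibarra, Szabo, Horvat, Ferreira, Tanaka.

Horvat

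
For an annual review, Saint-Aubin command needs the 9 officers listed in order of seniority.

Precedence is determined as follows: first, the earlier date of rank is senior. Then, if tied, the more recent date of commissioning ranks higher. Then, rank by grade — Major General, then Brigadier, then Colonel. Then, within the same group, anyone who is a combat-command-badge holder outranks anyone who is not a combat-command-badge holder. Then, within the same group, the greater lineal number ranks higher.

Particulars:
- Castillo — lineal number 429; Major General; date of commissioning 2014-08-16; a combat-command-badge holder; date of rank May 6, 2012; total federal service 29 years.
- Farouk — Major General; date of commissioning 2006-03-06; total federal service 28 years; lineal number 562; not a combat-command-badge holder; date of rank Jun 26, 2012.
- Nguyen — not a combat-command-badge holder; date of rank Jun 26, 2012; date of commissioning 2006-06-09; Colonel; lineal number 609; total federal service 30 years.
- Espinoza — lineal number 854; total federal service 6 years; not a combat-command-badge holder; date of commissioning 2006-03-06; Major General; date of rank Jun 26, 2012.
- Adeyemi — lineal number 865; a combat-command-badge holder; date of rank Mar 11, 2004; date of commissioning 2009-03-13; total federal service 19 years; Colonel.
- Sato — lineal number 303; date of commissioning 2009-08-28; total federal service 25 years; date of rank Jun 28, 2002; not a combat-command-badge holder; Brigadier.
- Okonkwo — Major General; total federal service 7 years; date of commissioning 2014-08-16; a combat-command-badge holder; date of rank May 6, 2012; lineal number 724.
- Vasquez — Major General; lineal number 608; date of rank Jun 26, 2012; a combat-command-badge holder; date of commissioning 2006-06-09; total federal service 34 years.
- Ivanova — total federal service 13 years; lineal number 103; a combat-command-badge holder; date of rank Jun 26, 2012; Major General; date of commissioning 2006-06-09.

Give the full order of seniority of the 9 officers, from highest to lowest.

Sato, Adeyemi, Okonkwo, Castillo, Vasquez, Ivanova, Nguyen, Espinoza, Farouk

By date of rank (earlier first): Sato (Jun 28, 2002); then Adeyemi (Mar 11, 2004); then Okonkwo and Castillo (both May 6, 2012); then Vasquez, Ivanova, Nguyen, Espinoza and Farouk (each Jun 26, 2012).
Okonkwo and Castillo both have date of commissioning 2014-08-16, so the next rule applies.
Okonkwo and Castillo are each Major General, so the next rule applies.
Okonkwo and Castillo are each a combat-command-badge holder, so the next rule applies.
Among Okonkwo and Castillo, by lineal number (higher first): Okonkwo (724) before Castillo (429).
Among Vasquez, Ivanova, Nguyen, Espinoza and Farouk, by date of commissioning (later first): Vasquez, Ivanova and Nguyen (2006-06-09) before Espinoza and Farouk (2006-03-06).
Among Vasquez, Ivanova and Nguyen, by grade: Vasquez and Ivanova (Major General) before Nguyen (Colonel).
Vasquez and Ivanova are each a combat-command-badge holder, so the next rule applies.
Among Vasquez and Ivanova, by lineal number (higher first): Vasquez (608) before Ivanova (103).
Espinoza and Farouk are each Major General, so the next rule applies.
Espinoza and Farouk are each not a combat-command-badge holder, so the next rule applies.
Among Espinoza and Farouk, by lineal number (higher first): Espinoza (854) before Farouk (562).
Full order: Sato, Adeyemi, Okonkwo, Castillo, Vasquez, Ivanova, Nguyen, Espinoza, Farouk.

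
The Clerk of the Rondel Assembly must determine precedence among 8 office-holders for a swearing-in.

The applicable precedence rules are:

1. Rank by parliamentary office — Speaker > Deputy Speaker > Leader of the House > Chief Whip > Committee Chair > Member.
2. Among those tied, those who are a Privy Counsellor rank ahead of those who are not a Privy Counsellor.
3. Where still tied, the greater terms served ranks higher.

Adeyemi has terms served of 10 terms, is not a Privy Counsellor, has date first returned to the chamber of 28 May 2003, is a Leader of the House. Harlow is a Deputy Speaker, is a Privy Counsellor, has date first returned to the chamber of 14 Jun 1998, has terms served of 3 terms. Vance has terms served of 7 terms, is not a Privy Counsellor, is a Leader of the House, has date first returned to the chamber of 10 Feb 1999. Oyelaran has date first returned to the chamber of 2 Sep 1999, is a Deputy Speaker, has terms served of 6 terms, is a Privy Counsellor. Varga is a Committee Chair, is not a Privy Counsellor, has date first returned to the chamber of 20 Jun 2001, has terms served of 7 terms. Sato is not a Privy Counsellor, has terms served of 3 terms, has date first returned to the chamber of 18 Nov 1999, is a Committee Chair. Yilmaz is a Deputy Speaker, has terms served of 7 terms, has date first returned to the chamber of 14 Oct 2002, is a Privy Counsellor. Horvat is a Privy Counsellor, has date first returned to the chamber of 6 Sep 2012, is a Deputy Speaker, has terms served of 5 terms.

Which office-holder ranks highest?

Yilmaz

By parliamentary office: Yilmaz, Oyelaran, Horvat and Harlow (Deputy Speaker); then Adeyemi and Vance (Leader of the House); then Varga and Sato (Committee Chair).
Yilmaz, Oyelaran, Horvat and Harlow are each a Privy Counsellor, so the next rule applies.
Among Yilmaz, Oyelaran, Horvat and Harlow, by terms served (higher first): Yilmaz (7 terms) before Oyelaran (6 terms) before Horvat (5 terms) before Harlow (3 terms).
Adeyemi and Vance are each not a Privy Counsellor, so the next rule applies.
Among Adeyemi and Vance, by terms served (higher first): Adeyemi (10 terms) before Vance (7 terms).
Varga and Sato are each not a Privy Counsellor, so the next rule applies.
Among Varga and Sato, by terms served (higher first): Varga (7 terms) before Sato (3 terms).
Order: Yilmaz, Oyelaran, Horvat, Harlow, Adeyemi, Vance, Varga, Sato.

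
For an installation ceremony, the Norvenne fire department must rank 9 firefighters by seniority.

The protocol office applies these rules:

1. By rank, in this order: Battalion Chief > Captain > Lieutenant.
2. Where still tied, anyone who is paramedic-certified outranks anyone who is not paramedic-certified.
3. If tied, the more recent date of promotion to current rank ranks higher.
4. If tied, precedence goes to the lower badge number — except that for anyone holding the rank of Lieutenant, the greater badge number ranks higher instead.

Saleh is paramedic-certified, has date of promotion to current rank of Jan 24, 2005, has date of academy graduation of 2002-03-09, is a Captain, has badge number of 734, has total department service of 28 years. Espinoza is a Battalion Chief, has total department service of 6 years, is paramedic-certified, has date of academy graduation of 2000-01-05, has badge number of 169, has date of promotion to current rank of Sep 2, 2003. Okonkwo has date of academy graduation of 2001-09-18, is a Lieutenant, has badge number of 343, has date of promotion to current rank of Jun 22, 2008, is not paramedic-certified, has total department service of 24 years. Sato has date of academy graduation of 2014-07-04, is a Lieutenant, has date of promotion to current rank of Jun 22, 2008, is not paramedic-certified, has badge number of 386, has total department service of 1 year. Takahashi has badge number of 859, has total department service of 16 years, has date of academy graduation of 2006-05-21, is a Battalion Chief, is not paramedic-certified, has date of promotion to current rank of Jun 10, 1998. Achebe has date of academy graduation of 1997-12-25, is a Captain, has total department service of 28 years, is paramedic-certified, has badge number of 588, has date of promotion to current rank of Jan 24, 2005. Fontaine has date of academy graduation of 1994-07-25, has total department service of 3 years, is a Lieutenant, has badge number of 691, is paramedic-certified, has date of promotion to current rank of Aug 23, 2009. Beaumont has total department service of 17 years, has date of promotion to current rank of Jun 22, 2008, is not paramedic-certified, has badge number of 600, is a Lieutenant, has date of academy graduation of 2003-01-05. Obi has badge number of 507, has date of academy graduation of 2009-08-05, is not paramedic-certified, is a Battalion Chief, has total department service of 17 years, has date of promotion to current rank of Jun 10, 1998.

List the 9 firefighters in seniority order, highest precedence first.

Espinoza, Obi, Takahashi, Achebe, Saleh, Fontaine, Beaumont, Sato, Okonkwo

By rank: Espinoza, Obi and Takahashi (Battalion Chief); then Achebe and Saleh (Captain); then Fontaine, Beaumont, Sato and Okonkwo (Lieutenant).
Among Espinoza, Obi and Takahashi, paramedic-certified before not paramedic-certified: Espinoza (paramedic-certified) before Obi and Takahashi (not paramedic-certified).
Obi and Takahashi both have date of promotion to current rank Jun 10, 1998, so the next rule applies.
Among Obi and Takahashi, by badge number (lower first): Obi (507) before Takahashi (859).
Achebe and Saleh are each paramedic-certified, so the next rule applies.
Achebe and Saleh both have date of promotion to current rank Jan 24, 2005, so the next rule applies.
Among Achebe and Saleh, by badge number (lower first): Achebe (588) before Saleh (734).
Among Fontaine, Beaumont, Sato and Okonkwo, paramedic-certified before not paramedic-certified: Fontaine (paramedic-certified) before Beaumont, Sato and Okonkwo (not paramedic-certified).
Beaumont, Sato and Okonkwo all have date of promotion to current rank Jun 22, 2008, so the next rule applies.
Among Beaumont, Sato and Okonkwo, by badge number (higher first) (reversed rule for this group): Beaumont (600) before Sato (386) before Okonkwo (343).
Full order: Espinoza, Obi, Takahashi, Achebe, Saleh, Fontaine, Beaumont, Sato, Okonkwo.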